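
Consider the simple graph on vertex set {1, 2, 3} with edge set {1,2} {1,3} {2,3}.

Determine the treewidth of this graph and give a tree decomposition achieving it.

Treewidth 2.
One such decomposition:
Bags: B1 = {1, 2, 3}
Tree: (single bag)

A single bag containing all 3 vertices is trivially a valid decomposition of width 2. For the lower bound, the 3 vertices {1, 2, 3} are pairwise adjacent, and any tree decomposition puts a clique entirely inside one bag — forcing width ≥ 2. Combining the bounds, tw(G) = 2.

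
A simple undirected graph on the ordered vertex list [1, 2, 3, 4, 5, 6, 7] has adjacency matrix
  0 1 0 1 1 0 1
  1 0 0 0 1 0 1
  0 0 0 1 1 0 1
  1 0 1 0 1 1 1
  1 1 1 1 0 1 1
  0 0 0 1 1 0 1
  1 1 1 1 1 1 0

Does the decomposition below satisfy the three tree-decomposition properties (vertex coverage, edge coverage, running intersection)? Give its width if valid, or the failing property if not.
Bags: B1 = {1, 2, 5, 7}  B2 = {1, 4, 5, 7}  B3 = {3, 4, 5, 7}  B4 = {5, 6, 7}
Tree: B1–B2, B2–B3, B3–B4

No — edge (4,6) lies in no bag.

A tree decomposition must satisfy three properties: every vertex lies in some bag; for every edge, both endpoints lie together in some bag; and for every vertex, the bags containing it form a connected subtree. Here edge (4,6) lies in no bag, so the decomposition is invalid.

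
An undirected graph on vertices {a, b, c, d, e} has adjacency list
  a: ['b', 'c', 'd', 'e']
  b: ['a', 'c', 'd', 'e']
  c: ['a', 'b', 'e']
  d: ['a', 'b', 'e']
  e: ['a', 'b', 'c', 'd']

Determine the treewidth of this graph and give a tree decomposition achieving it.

Treewidth 3.
One such decomposition:
Bags: B1 = {a, b, d, e}  B2 = {a, b, c, e}
Tree: B1–B2

Each bag holds 4 vertices, so the decomposition has width 3, which upper-bounds the treewidth. For the lower bound, the 4 vertices {a, b, d, e} are pairwise adjacent, and any tree decomposition puts a clique entirely inside one bag — forcing width ≥ 3. Therefore the treewidth is 3.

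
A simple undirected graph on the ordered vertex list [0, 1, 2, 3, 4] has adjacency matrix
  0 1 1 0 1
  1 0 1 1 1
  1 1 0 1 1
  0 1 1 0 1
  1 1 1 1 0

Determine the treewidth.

A width-3 tree decomposition is:
Bags: B1 = {1, 2, 3, 4}  B2 = {0, 1, 2, 4}
Tree: B1–B2
Every bag has size at most 4, so the width is 4 − 1 = 3 and tw(G) ≤ 3. Conversely, {0, 1, 2, 4} is a clique of size 4, and the vertices of any clique must share a bag in every tree decomposition; so some bag has ≥ 4 vertices and tw(G) ≥ 3. The upper and lower bounds meet at 3, so that is the treewidth.

3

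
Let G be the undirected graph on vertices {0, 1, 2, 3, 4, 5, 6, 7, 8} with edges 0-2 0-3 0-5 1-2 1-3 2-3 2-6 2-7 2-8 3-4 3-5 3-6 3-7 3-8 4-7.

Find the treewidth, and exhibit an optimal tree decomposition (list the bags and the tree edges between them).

The largest bag has 3 vertices, giving width 2; this decomposition certifies tw(G) ≤ 2. For the lower bound, the 3 vertices {0, 2, 3} are pairwise adjacent, and any tree decomposition puts a clique entirely inside one bag — forcing width ≥ 2. Therefore the treewidth is 2.

Treewidth 2.
One such decomposition:
Bags: B1 = {2, 3, 7}  B2 = {0, 2, 3}  B3 = {3, 4, 7}  B4 = {0, 3, 5}  B5 = {2, 3, 8}  B6 = {1, 2, 3}  B7 = {2, 3, 6}
Tree: B1–B2, B1–B3, B2–B4, B1–B5, B1–B6, B2–B7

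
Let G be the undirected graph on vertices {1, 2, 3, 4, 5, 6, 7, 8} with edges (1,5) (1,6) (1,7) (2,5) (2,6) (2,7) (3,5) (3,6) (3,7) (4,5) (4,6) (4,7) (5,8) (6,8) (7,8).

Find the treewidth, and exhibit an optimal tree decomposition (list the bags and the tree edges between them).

The largest bag has 4 vertices, giving width 3; this decomposition certifies tw(G) ≤ 3. For the lower bound: the 4 vertex sets {3,7}, {1,6}, {5}, {2} are disjoint, each induces a connected subgraph, and every pair is joined by at least one edge of G. Contracting each set to a single vertex therefore yields K_{4} as a minor, and since treewidth is minor-monotone, tw(G) ≥ tw(K_{4}) = 3. Hence tw(G) = 3 exactly.

Treewidth 3.
One such decomposition:
Bags: B1 = {3, 5, 6, 7}  B2 = {1, 5, 6, 7}  B3 = {2, 5, 6, 7}  B4 = {4, 5, 6, 7}  B5 = {5, 6, 7, 8}
Tree: B1–B2, B2–B3, B3–B4, B4–B5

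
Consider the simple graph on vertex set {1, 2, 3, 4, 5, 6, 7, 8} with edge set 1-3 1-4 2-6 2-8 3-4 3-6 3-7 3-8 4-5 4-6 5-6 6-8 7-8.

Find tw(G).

A width-2 tree decomposition is:
Bags: B1 = {3, 6, 8}  B2 = {3, 7, 8}  B3 = {3, 4, 6}  B4 = {4, 5, 6}  B5 = {2, 6, 8}  B6 = {1, 3, 4}
Tree: B1–B2, B1–B3, B3–B4, B1–B5, B3–B6
The largest bag has 3 vertices, giving width 2; this decomposition certifies tw(G) ≤ 2. For the lower bound, the 3 vertices {2, 6, 8} are pairwise adjacent, and any tree decomposition puts a clique entirely inside one bag — forcing width ≥ 2. Combining the bounds, tw(G) = 2.

2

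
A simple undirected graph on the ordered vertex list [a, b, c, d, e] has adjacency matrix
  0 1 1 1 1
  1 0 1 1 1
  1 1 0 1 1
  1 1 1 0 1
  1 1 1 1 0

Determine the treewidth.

4

A width-4 tree decomposition is:
Bags: B1 = {a, b, c, d, e}
Tree: (single bag)
With just one bag of size 5, the width is 5 − 1 = 4, so tw(G) ≤ 4. For the lower bound, the 5 vertices {a, b, c, d, e} are pairwise adjacent, and any tree decomposition puts a clique entirely inside one bag — forcing width ≥ 4. Therefore the treewidth is 4.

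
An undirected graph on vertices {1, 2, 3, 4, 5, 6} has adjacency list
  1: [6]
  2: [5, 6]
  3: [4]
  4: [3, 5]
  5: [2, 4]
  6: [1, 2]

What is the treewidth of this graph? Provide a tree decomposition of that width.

Each bag holds 2 vertices, so the decomposition has width 1, which upper-bounds the treewidth. G has an edge, so its treewidth is at least 1. The upper and lower bounds meet at 1, so that is the treewidth.

Treewidth 1.
One optimal decomposition is:
Bags: B1 = {1, 6}  B2 = {2, 6}  B3 = {2, 5}  B4 = {4, 5}  B5 = {3, 4}
Tree: B1–B2, B2–B3, B3–B4, B4–B5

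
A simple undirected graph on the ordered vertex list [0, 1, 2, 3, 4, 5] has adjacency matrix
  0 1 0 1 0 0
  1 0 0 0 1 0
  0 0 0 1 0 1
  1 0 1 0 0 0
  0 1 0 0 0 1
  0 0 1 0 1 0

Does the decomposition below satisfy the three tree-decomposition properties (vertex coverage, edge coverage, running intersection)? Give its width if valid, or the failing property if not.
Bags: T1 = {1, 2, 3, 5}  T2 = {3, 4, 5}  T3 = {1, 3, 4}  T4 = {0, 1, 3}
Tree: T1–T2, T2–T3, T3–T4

No — bags containing vertex 1 are not connected in the tree.

A tree decomposition must satisfy three properties: every vertex lies in some bag; for every edge, both endpoints lie together in some bag; and for every vertex, the bags containing it form a connected subtree. Here bags containing vertex 1 are not connected in the tree, so the decomposition is invalid.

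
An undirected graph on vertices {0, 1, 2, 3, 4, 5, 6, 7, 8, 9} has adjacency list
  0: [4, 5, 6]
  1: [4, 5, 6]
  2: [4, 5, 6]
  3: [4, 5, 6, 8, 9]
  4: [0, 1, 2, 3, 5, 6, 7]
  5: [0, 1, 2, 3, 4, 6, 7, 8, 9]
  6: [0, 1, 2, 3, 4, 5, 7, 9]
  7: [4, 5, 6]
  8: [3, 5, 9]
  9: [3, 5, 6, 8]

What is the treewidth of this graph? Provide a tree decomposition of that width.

Treewidth 3.
One such decomposition:
Bags: B1 = {3, 5, 6, 9}  B2 = {3, 5, 8, 9}  B3 = {3, 4, 5, 6}  B4 = {4, 5, 6, 7}  B5 = {0, 4, 5, 6}  B6 = {1, 4, 5, 6}  B7 = {2, 4, 5, 6}
Tree: B1–B2, B1–B3, B3–B4, B3–B5, B4–B6, B6–B7

Every bag has size at most 4, so the width is 4 − 1 = 3 and tw(G) ≤ 3. On the other hand G contains the 4-clique {3, 5, 8, 9}. A clique must lie in a single bag of any decomposition, so no decomposition can have width below 3. Hence tw(G) = 3 exactly.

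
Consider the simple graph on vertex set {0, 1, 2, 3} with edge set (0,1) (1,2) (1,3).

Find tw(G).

A width-1 tree decomposition is:
Bags: B1 = {1, 2}  B2 = {1, 3}  B3 = {0, 1}
Tree: B1–B2, B1–B3
Each bag holds 2 vertices, so the decomposition has width 1, which upper-bounds the treewidth. Since G has at least one edge (e.g. 1–2), it is not an edgeless graph, so tw(G) ≥ 1. The upper and lower bounds meet at 1, so that is the treewidth.

1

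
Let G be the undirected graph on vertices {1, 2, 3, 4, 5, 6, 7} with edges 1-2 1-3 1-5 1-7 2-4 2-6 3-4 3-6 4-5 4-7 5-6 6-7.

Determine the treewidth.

A width-3 tree decomposition is:
Bags: B1 = {1, 4, 6, 7}  B2 = {1, 4, 5, 6}  B3 = {1, 3, 4, 6}  B4 = {1, 2, 4, 6}
Tree: B1–B2, B2–B3, B3–B4
Every bag has size at most 4, so the width is 4 − 1 = 3 and tw(G) ≤ 3. For the lower bound: the 4 vertex sets {4,7}, {1,5}, {6}, {3} are disjoint, each induces a connected subgraph, and every pair is joined by at least one edge of G. Contracting each set to a single vertex therefore yields K_{4} as a minor, and since treewidth is minor-monotone, tw(G) ≥ tw(K_{4}) = 3. Therefore the treewidth is 3.

3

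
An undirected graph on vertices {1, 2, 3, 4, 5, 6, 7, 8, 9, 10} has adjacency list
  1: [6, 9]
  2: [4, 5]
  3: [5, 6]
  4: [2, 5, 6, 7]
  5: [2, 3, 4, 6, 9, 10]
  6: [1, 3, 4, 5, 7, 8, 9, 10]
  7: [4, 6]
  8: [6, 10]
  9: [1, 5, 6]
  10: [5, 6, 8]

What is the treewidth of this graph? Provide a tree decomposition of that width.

Treewidth 2.
One such decomposition:
Bags: B1 = {5, 6, 10}  B2 = {4, 5, 6}  B3 = {4, 6, 7}  B4 = {2, 4, 5}  B5 = {3, 5, 6}  B6 = {5, 6, 9}  B7 = {1, 6, 9}  B8 = {6, 8, 10}
Tree: B1–B2, B2–B3, B2–B4, B2–B5, B5–B6, B6–B7, B1–B8

Every bag has size at most 3, so the width is 3 − 1 = 2 and tw(G) ≤ 2. For the lower bound, the 3 vertices {2, 4, 5} are pairwise adjacent, and any tree decomposition puts a clique entirely inside one bag — forcing width ≥ 2. Combining the bounds, tw(G) = 2.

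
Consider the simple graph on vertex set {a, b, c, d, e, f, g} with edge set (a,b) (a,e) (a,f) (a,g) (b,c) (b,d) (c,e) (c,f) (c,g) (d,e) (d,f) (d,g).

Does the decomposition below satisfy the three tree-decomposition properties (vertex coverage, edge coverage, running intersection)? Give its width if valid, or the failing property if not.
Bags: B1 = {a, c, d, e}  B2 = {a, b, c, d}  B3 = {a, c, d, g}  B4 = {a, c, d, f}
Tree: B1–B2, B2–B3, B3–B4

Yes; width 3.

Checking the three conditions: (i) the bags cover all of {a, b, c, d, e, f, g}; (ii) for each edge, some bag contains both endpoints; (iii) the bags containing any fixed vertex form a subtree. All hold, so the decomposition is valid with width 4 − 1 = 3.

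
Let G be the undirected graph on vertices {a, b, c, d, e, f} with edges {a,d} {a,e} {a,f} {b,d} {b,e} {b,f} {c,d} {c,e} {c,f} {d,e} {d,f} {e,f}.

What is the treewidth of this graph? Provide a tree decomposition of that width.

Treewidth 3.
Bags: B1 = {b, d, e, f}  B2 = {c, d, e, f}  B3 = {a, d, e, f}
Tree: B1–B2, B1–B3

The largest bag has 4 vertices, giving width 3; this decomposition certifies tw(G) ≤ 3. For the lower bound, the 4 vertices {c, d, e, f} are pairwise adjacent, and any tree decomposition puts a clique entirely inside one bag — forcing width ≥ 3. The upper and lower bounds meet at 3, so that is the treewidth.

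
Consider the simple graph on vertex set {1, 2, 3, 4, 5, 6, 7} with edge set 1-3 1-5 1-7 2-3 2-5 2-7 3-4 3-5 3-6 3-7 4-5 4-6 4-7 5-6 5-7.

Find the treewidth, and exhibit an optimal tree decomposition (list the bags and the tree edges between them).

Every bag has size at most 4, so the width is 4 − 1 = 3 and tw(G) ≤ 3. On the other hand G contains the 4-clique {3, 4, 5, 6}. A clique must lie in a single bag of any decomposition, so no decomposition can have width below 3. Therefore the treewidth is 3.

Treewidth 3.
One such decomposition:
Bags: B1 = {2, 3, 5, 7}  B2 = {3, 4, 5, 7}  B3 = {1, 3, 5, 7}  B4 = {3, 4, 5, 6}
Tree: B1–B2, B1–B3, B2–B4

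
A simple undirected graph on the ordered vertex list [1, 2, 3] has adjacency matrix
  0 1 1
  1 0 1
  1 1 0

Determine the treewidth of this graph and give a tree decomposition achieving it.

With just one bag of size 3, the width is 3 − 1 = 2, so tw(G) ≤ 2. For the lower bound, the 3 vertices {1, 2, 3} are pairwise adjacent, and any tree decomposition puts a clique entirely inside one bag — forcing width ≥ 2. Hence tw(G) = 2 exactly.

Treewidth 2.
One such decomposition:
Bags: B1 = {1, 2, 3}
Tree: (single bag)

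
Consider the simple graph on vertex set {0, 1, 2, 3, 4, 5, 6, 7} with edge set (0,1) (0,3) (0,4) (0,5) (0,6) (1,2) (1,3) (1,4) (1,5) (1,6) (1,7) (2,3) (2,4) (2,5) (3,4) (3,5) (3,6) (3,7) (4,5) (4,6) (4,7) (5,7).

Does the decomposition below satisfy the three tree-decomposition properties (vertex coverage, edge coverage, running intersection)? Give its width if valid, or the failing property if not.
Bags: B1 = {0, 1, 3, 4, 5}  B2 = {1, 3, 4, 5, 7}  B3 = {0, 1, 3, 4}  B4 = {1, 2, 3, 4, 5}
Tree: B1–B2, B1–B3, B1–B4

A tree decomposition must satisfy three properties: every vertex lies in some bag; for every edge, both endpoints lie together in some bag; and for every vertex, the bags containing it form a connected subtree. Here vertex 6 appears in no bag, so the decomposition is invalid.

No — vertex 6 appears in no bag.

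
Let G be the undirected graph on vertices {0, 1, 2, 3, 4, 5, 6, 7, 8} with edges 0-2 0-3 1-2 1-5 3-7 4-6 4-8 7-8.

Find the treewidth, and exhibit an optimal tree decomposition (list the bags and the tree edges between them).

Treewidth 1.
One optimal decomposition is:
Bags: B1 = {4, 6}  B2 = {4, 8}  B3 = {7, 8}  B4 = {3, 7}  B5 = {0, 3}  B6 = {0, 2}  B7 = {1, 2}  B8 = {1, 5}
Tree: B1–B2, B2–B3, B3–B4, B4–B5, B5–B6, B6–B7, B7–B8

The largest bag has 2 vertices, giving width 1; this decomposition certifies tw(G) ≤ 1. Any graph with an edge has treewidth ≥ 1, and G has the edge 6–4. Therefore the treewidth is 1.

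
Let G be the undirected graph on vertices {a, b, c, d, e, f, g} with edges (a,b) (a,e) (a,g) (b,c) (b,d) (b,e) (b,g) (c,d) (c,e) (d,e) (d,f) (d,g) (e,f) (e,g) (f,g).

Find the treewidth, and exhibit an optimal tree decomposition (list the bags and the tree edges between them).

Each bag holds 4 vertices, so the decomposition has width 3, which upper-bounds the treewidth. On the other hand G contains the 4-clique {d, e, f, g}. A clique must lie in a single bag of any decomposition, so no decomposition can have width below 3. Therefore the treewidth is 3.

Treewidth 3.
One optimal decomposition is:
Bags: B1 = {b, d, e, g}  B2 = {d, e, f, g}  B3 = {b, c, d, e}  B4 = {a, b, e, g}
Tree: B1–B2, B1–B3, B1–B4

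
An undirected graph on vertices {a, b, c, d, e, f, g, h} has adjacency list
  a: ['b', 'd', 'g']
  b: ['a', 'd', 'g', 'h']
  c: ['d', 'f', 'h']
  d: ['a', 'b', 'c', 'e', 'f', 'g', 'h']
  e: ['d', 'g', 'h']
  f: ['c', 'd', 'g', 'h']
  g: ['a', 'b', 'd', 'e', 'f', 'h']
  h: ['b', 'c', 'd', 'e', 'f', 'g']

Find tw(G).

3

A width-3 tree decomposition is:
Bags: B1 = {d, e, g, h}  B2 = {b, d, g, h}  B3 = {d, f, g, h}  B4 = {c, d, f, h}  B5 = {a, b, d, g}
Tree: B1–B2, B1–B3, B3–B4, B2–B5
Every bag has size at most 4, so the width is 4 − 1 = 3 and tw(G) ≤ 3. For the lower bound, the 4 vertices {d, e, g, h} are pairwise adjacent, and any tree decomposition puts a clique entirely inside one bag — forcing width ≥ 3. Therefore the treewidth is 3.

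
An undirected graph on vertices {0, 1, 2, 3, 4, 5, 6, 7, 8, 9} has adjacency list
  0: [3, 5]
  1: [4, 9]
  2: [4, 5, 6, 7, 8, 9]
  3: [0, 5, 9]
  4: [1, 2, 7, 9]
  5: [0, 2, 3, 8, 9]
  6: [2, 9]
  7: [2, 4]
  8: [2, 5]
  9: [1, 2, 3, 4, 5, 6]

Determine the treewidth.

2

A width-2 tree decomposition is:
Bags: B1 = {2, 4, 9}  B2 = {2, 6, 9}  B3 = {2, 4, 7}  B4 = {2, 5, 9}  B5 = {3, 5, 9}  B6 = {0, 3, 5}  B7 = {2, 5, 8}  B8 = {1, 4, 9}
Tree: B1–B2, B1–B3, B2–B4, B4–B5, B5–B6, B4–B7, B1–B8
The largest bag has 3 vertices, giving width 2; this decomposition certifies tw(G) ≤ 2. For the lower bound, the 3 vertices {0, 3, 5} are pairwise adjacent, and any tree decomposition puts a clique entirely inside one bag — forcing width ≥ 2. Hence tw(G) = 2 exactly.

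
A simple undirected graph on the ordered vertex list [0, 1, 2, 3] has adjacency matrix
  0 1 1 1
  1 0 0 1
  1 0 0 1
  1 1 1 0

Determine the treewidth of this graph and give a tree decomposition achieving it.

The largest bag has 3 vertices, giving width 2; this decomposition certifies tw(G) ≤ 2. On the other hand G contains the 3-clique {0, 1, 3}. A clique must lie in a single bag of any decomposition, so no decomposition can have width below 2. Combining the bounds, tw(G) = 2.

Treewidth 2.
One such decomposition:
Bags: B1 = {0, 2, 3}  B2 = {0, 1, 3}
Tree: B1–B2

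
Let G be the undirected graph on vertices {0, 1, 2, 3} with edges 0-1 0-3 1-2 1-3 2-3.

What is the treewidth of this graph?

A width-2 tree decomposition is:
Bags: B1 = {1, 2, 3}  B2 = {0, 1, 3}
Tree: B1–B2
Every bag has size at most 3, so the width is 3 − 1 = 2 and tw(G) ≤ 2. Conversely, {0, 1, 3} is a clique of size 3, and the vertices of any clique must share a bag in every tree decomposition; so some bag has ≥ 3 vertices and tw(G) ≥ 2. Therefore the treewidth is 2.

2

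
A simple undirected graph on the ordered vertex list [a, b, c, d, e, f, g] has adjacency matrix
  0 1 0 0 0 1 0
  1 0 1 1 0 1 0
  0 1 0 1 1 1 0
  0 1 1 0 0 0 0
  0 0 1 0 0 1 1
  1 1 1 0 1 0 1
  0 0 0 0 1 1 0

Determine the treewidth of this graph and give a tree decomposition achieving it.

Treewidth 2.
Bags: B1 = {e, f, g}  B2 = {c, e, f}  B3 = {b, c, f}  B4 = {a, b, f}  B5 = {b, c, d}
Tree: B1–B2, B2–B3, B3–B4, B3–B5

The largest bag has 3 vertices, giving width 2; this decomposition certifies tw(G) ≤ 2. On the other hand G contains the 3-clique {b, c, d}. A clique must lie in a single bag of any decomposition, so no decomposition can have width below 2. Hence tw(G) = 2 exactly.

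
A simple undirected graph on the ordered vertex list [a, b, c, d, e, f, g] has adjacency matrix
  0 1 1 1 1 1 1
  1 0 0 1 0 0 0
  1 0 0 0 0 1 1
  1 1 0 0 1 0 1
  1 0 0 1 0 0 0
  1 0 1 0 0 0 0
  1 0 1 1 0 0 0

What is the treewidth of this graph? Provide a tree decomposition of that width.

Each bag holds 3 vertices, so the decomposition has width 2, which upper-bounds the treewidth. For the lower bound, the 3 vertices {a, d, g} are pairwise adjacent, and any tree decomposition puts a clique entirely inside one bag — forcing width ≥ 2. The upper and lower bounds meet at 2, so that is the treewidth.

Treewidth 2.
One optimal decomposition is:
Bags: B1 = {a, c, f}  B2 = {a, c, g}  B3 = {a, d, g}  B4 = {a, d, e}  B5 = {a, b, d}
Tree: B1–B2, B2–B3, B3–B4, B3–B5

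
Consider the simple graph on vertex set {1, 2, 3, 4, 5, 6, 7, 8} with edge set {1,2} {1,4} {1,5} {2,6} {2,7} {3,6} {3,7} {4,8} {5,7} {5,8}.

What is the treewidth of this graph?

2

A width-2 tree decomposition is:
Bags: B1 = {3, 6, 7}  B2 = {2, 6, 7}  B3 = {2, 5, 7}  B4 = {1, 2, 5}  B5 = {1, 5, 8}  B6 = {1, 4, 8}
Tree: B1–B2, B2–B3, B3–B4, B4–B5, B5–B6
Every bag has size at most 3, so the width is 3 − 1 = 2 and tw(G) ≤ 2. The edges 3–6–2–7–3 form a cycle, so G is not a tree and its treewidth is at least 2. The upper and lower bounds meet at 2, so that is the treewidth.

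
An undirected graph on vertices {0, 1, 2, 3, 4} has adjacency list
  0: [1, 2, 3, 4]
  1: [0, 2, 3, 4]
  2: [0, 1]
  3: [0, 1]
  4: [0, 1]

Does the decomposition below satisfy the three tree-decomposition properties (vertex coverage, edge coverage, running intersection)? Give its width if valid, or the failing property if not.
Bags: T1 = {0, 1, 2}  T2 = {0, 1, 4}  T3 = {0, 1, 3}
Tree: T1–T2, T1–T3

Vertex coverage: the bags together contain {0, 1, 2, 3, 4}, the full vertex set. Edge coverage: each edge of G has both endpoints in at least one bag. Running intersection: for every vertex, the bags containing it form a connected subtree. All three properties hold, so this is a valid tree decomposition of width max|bag| − 1 = 2, and hence tw(G) ≤ 2.

Yes; width 2.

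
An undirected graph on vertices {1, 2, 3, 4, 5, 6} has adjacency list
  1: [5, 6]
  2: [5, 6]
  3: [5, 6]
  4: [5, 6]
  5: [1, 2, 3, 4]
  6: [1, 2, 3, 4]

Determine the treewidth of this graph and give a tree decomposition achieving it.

Every bag has size at most 3, so the width is 3 − 1 = 2 and tw(G) ≤ 2. The edges 6–1–5–3–6 form a cycle, so G is not a tree and its treewidth is at least 2. Combining the bounds, tw(G) = 2.

Treewidth 2.
Bags: B1 = {1, 5, 6}  B2 = {3, 5, 6}  B3 = {4, 5, 6}  B4 = {2, 5, 6}
Tree: B1–B2, B2–B3, B3–B4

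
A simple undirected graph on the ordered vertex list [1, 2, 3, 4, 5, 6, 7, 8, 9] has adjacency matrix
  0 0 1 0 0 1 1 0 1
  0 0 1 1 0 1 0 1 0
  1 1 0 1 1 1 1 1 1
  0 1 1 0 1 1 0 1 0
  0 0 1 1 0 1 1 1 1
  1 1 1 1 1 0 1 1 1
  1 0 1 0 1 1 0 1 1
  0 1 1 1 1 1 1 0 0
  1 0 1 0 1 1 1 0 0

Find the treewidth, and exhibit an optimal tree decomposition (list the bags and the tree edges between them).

Each bag holds 5 vertices, so the decomposition has width 4, which upper-bounds the treewidth. Conversely, {1, 3, 6, 7, 9} is a clique of size 5, and the vertices of any clique must share a bag in every tree decomposition; so some bag has ≥ 5 vertices and tw(G) ≥ 4. Combining the bounds, tw(G) = 4.

Treewidth 4.
One optimal decomposition is:
Bags: B1 = {3, 5, 6, 7, 9}  B2 = {1, 3, 6, 7, 9}  B3 = {3, 5, 6, 7, 8}  B4 = {3, 4, 5, 6, 8}  B5 = {2, 3, 4, 6, 8}
Tree: B1–B2, B1–B3, B3–B4, B4–B5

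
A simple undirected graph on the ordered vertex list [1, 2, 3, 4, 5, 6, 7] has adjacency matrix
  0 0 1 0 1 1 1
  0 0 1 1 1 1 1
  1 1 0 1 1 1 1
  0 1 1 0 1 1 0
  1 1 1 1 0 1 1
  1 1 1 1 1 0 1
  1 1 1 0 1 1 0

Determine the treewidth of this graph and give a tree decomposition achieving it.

The largest bag has 5 vertices, giving width 4; this decomposition certifies tw(G) ≤ 4. Conversely, {1, 3, 5, 6, 7} is a clique of size 5, and the vertices of any clique must share a bag in every tree decomposition; so some bag has ≥ 5 vertices and tw(G) ≥ 4. The upper and lower bounds meet at 4, so that is the treewidth.

Treewidth 4.
One such decomposition:
Bags: B1 = {2, 3, 4, 5, 6}  B2 = {2, 3, 5, 6, 7}  B3 = {1, 3, 5, 6, 7}
Tree: B1–B2, B2–B3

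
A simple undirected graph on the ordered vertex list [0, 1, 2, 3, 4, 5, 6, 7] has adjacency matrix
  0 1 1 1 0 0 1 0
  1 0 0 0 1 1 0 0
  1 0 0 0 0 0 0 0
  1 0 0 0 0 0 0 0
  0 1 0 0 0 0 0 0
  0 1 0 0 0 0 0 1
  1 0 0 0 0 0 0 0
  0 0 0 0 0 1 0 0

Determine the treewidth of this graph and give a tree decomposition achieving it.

Treewidth 1.
One optimal decomposition is:
Bags: B1 = {0, 1}  B2 = {1, 5}  B3 = {0, 3}  B4 = {1, 4}  B5 = {0, 6}  B6 = {5, 7}  B7 = {0, 2}
Tree: B1–B2, B1–B3, B2–B4, B3–B5, B2–B6, B1–B7

Each bag holds 2 vertices, so the decomposition has width 1, which upper-bounds the treewidth. G has an edge, so its treewidth is at least 1. Therefore the treewidth is 1.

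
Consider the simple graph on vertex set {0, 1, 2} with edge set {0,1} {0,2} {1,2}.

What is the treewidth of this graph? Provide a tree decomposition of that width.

Treewidth 2.
Bags: B1 = {0, 1, 2}
Tree: (single bag)

With just one bag of size 3, the width is 3 − 1 = 2, so tw(G) ≤ 2. On the other hand G contains the 3-clique {0, 1, 2}. A clique must lie in a single bag of any decomposition, so no decomposition can have width below 2. The upper and lower bounds meet at 2, so that is the treewidth.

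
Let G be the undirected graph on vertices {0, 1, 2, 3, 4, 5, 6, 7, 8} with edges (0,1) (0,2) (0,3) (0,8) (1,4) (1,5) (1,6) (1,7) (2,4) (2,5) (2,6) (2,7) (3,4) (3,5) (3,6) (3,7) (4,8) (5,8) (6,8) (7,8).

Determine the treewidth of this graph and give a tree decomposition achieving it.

Treewidth 4.
One optimal decomposition is:
Bags: B1 = {0, 1, 2, 3, 8}  B2 = {1, 2, 3, 6, 8}  B3 = {1, 2, 3, 7, 8}  B4 = {1, 2, 3, 4, 8}  B5 = {1, 2, 3, 5, 8}
Tree: B1–B2, B2–B3, B3–B4, B4–B5

Every bag has size at most 5, so the width is 5 − 1 = 4 and tw(G) ≤ 4. For the lower bound: the 5 vertex sets {0,3}, {1,6}, {2,7}, {8}, {4} are disjoint, each induces a connected subgraph, and every pair is joined by at least one edge of G. Contracting each set to a single vertex therefore yields K_{5} as a minor, and since treewidth is minor-monotone, tw(G) ≥ tw(K_{5}) = 4. Combining the bounds, tw(G) = 4.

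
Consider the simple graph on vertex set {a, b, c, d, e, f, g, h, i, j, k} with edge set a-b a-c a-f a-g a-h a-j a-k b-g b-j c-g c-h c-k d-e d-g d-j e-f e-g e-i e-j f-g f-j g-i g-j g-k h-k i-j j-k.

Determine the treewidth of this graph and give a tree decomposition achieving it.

Every bag has size at most 4, so the width is 4 − 1 = 3 and tw(G) ≤ 3. For the lower bound, the 4 vertices {d, e, g, j} are pairwise adjacent, and any tree decomposition puts a clique entirely inside one bag — forcing width ≥ 3. Hence tw(G) = 3 exactly.

Treewidth 3.
Bags: B1 = {a, f, g, j}  B2 = {a, g, j, k}  B3 = {e, f, g, j}  B4 = {e, g, i, j}  B5 = {d, e, g, j}  B6 = {a, c, g, k}  B7 = {a, b, g, j}  B8 = {a, c, h, k}
Tree: B1–B2, B1–B3, B3–B4, B3–B5, B2–B6, B2–B7, B6–B8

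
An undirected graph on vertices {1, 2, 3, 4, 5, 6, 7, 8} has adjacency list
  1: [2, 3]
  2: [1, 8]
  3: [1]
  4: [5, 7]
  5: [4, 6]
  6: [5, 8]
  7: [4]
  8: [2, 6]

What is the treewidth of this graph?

A width-1 tree decomposition is:
Bags: B1 = {1, 3}  B2 = {1, 2}  B3 = {2, 8}  B4 = {6, 8}  B5 = {5, 6}  B6 = {4, 5}  B7 = {4, 7}
Tree: B1–B2, B2–B3, B3–B4, B4–B5, B5–B6, B6–B7
Every bag has size at most 2, so the width is 2 − 1 = 1 and tw(G) ≤ 1. G has an edge, so its treewidth is at least 1. Therefore the treewidth is 1.

1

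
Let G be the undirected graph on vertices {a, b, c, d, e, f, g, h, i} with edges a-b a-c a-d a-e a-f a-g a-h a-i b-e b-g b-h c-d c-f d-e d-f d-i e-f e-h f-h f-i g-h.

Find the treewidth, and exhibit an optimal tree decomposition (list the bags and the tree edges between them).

The largest bag has 4 vertices, giving width 3; this decomposition certifies tw(G) ≤ 3. Conversely, {a, b, g, h} is a clique of size 4, and the vertices of any clique must share a bag in every tree decomposition; so some bag has ≥ 4 vertices and tw(G) ≥ 3. Hence tw(G) = 3 exactly.

Treewidth 3.
Bags: B1 = {a, d, e, f}  B2 = {a, e, f, h}  B3 = {a, d, f, i}  B4 = {a, b, e, h}  B5 = {a, b, g, h}  B6 = {a, c, d, f}
Tree: B1–B2, B1–B3, B2–B4, B4–B5, B1–B6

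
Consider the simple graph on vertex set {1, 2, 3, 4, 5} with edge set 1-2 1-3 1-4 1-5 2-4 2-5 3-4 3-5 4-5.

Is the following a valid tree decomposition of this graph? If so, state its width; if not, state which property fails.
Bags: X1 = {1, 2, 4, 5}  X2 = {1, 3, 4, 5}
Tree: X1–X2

Yes; width 3.

Every vertex of G appears in some bag (union = {1, 2, 3, 4, 5}); every edge is covered by a bag; and for each vertex v the set of bags containing v is connected in the bag tree. The decomposition is therefore valid. The largest bag has 4 vertices, so the width is 3.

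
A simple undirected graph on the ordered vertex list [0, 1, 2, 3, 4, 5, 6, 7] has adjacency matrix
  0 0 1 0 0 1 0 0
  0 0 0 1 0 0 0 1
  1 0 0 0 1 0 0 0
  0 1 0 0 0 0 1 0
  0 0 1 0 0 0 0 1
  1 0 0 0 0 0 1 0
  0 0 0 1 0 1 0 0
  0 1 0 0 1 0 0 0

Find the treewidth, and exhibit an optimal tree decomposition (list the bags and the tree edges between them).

Every bag has size at most 3, so the width is 3 − 1 = 2 and tw(G) ≤ 2. Since 7–1–3–6–5–0–2–4–7 is a cycle in G, G is not acyclic. Forests are exactly the graphs of treewidth ≤ 1, so tw(G) ≥ 2. The upper and lower bounds meet at 2, so that is the treewidth.

Treewidth 2.
Bags: B1 = {1, 3, 7}  B2 = {3, 6, 7}  B3 = {5, 6, 7}  B4 = {0, 5, 7}  B5 = {0, 2, 7}  B6 = {2, 4, 7}
Tree: B1–B2, B2–B3, B3–B4, B4–B5, B5–B6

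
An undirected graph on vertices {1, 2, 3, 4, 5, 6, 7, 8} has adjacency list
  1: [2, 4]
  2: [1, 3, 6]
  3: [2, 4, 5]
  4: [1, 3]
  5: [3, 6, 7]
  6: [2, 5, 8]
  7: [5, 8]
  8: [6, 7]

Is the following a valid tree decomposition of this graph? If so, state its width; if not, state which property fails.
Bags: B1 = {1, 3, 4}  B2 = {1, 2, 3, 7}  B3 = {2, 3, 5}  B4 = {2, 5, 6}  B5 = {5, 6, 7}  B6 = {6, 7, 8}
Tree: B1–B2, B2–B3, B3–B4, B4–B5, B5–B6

A tree decomposition must satisfy three properties: every vertex lies in some bag; for every edge, both endpoints lie together in some bag; and for every vertex, the bags containing it form a connected subtree. Here bags containing vertex 7 are not connected in the tree, so the decomposition is invalid.

No — bags containing vertex 7 are not connected in the tree.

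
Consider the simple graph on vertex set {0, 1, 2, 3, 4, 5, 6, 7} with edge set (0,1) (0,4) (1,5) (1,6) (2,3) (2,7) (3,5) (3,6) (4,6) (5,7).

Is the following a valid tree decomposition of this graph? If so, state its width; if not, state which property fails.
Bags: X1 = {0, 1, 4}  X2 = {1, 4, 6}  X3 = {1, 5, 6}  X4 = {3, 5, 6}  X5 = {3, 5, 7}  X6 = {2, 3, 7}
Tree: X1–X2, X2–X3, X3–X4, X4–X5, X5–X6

Yes; width 2.

Checking the three conditions: (i) the bags cover all of {0, 1, 2, 3, 4, 5, 6, 7}; (ii) for each edge, some bag contains both endpoints; (iii) the bags containing any fixed vertex form a subtree. All hold, so the decomposition is valid with width 3 − 1 = 2.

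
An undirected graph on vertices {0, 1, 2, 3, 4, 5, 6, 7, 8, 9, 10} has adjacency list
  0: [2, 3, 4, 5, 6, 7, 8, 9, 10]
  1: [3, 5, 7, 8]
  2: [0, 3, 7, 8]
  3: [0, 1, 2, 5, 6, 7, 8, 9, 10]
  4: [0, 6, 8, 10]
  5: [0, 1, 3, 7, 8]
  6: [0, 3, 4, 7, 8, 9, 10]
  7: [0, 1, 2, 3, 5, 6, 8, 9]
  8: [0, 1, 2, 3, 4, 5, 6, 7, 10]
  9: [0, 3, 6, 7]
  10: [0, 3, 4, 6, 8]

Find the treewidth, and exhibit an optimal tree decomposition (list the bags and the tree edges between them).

Every bag has size at most 5, so the width is 5 − 1 = 4 and tw(G) ≤ 4. For the lower bound, the 5 vertices {0, 3, 6, 8, 10} are pairwise adjacent, and any tree decomposition puts a clique entirely inside one bag — forcing width ≥ 4. Therefore the treewidth is 4.

Treewidth 4.
One optimal decomposition is:
Bags: B1 = {0, 3, 5, 7, 8}  B2 = {1, 3, 5, 7, 8}  B3 = {0, 3, 6, 7, 8}  B4 = {0, 3, 6, 7, 9}  B5 = {0, 2, 3, 7, 8}  B6 = {0, 3, 6, 8, 10}  B7 = {0, 4, 6, 8, 10}
Tree: B1–B2, B1–B3, B3–B4, B1–B5, B3–B6, B6–B7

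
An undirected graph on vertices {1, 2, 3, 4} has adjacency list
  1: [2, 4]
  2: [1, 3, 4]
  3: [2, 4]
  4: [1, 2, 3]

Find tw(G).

2

A width-2 tree decomposition is:
Bags: B1 = {1, 2, 4}  B2 = {2, 3, 4}
Tree: B1–B2
Each bag holds 3 vertices, so the decomposition has width 2, which upper-bounds the treewidth. Conversely, {1, 2, 4} is a clique of size 3, and the vertices of any clique must share a bag in every tree decomposition; so some bag has ≥ 3 vertices and tw(G) ≥ 2. Therefore the treewidth is 2.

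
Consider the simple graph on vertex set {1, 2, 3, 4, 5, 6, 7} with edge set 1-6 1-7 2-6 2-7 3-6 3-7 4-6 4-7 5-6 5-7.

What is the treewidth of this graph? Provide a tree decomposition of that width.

Each bag holds 3 vertices, so the decomposition has width 2, which upper-bounds the treewidth. The edges 6–1–7–2–6 form a cycle, so G is not a tree and its treewidth is at least 2. The upper and lower bounds meet at 2, so that is the treewidth.

Treewidth 2.
One such decomposition:
Bags: B1 = {1, 6, 7}  B2 = {2, 6, 7}  B3 = {3, 6, 7}  B4 = {5, 6, 7}  B5 = {4, 6, 7}
Tree: B1–B2, B2–B3, B3–B4, B4–B5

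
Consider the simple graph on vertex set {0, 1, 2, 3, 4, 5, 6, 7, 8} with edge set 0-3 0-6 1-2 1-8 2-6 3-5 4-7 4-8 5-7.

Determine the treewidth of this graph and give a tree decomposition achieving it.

Treewidth 2.
One such decomposition:
Bags: B1 = {4, 5, 7}  B2 = {3, 4, 5}  B3 = {0, 3, 4}  B4 = {0, 4, 6}  B5 = {2, 4, 6}  B6 = {1, 2, 4}  B7 = {1, 4, 8}
Tree: B1–B2, B2–B3, B3–B4, B4–B5, B5–B6, B6–B7

The largest bag has 3 vertices, giving width 2; this decomposition certifies tw(G) ≤ 2. Since 4–7–5–3–0–6–2–1–8–4 is a cycle in G, G is not acyclic. Forests are exactly the graphs of treewidth ≤ 1, so tw(G) ≥ 2. Therefore the treewidth is 2.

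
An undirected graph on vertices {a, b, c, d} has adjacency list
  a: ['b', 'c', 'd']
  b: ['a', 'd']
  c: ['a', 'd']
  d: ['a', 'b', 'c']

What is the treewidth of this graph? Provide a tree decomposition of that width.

Each bag holds 3 vertices, so the decomposition has width 2, which upper-bounds the treewidth. On the other hand G contains the 3-clique {a, c, d}. A clique must lie in a single bag of any decomposition, so no decomposition can have width below 2. The upper and lower bounds meet at 2, so that is the treewidth.

Treewidth 2.
Bags: B1 = {a, b, d}  B2 = {a, c, d}
Tree: B1–B2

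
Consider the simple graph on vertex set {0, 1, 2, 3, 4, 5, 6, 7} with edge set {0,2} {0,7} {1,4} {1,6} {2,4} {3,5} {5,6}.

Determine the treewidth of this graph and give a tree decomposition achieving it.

Each bag holds 2 vertices, so the decomposition has width 1, which upper-bounds the treewidth. G has an edge, so its treewidth is at least 1. Combining the bounds, tw(G) = 1.

Treewidth 1.
One optimal decomposition is:
Bags: B1 = {3, 5}  B2 = {5, 6}  B3 = {1, 6}  B4 = {1, 4}  B5 = {2, 4}  B6 = {0, 2}  B7 = {0, 7}
Tree: B1–B2, B2–B3, B3–B4, B4–B5, B5–B6, B6–B7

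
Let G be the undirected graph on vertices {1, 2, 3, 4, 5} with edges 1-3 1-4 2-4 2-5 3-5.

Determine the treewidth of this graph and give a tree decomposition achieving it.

The largest bag has 3 vertices, giving width 2; this decomposition certifies tw(G) ≤ 2. Since 4–2–5–3–1–4 is a cycle in G, G is not acyclic. Forests are exactly the graphs of treewidth ≤ 1, so tw(G) ≥ 2. Hence tw(G) = 2 exactly.

Treewidth 2.
Bags: B1 = {2, 4, 5}  B2 = {3, 4, 5}  B3 = {1, 3, 4}
Tree: B1–B2, B2–B3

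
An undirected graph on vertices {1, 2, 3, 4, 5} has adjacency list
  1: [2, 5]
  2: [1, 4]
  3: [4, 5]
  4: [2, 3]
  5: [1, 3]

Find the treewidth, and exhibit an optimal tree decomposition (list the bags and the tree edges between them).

Every bag has size at most 3, so the width is 3 − 1 = 2 and tw(G) ≤ 2. For the lower bound, G contains the cycle 1–5–3–4–2–1, so G is not a forest; only forests have treewidth ≤ 1, hence tw(G) ≥ 2. Hence tw(G) = 2 exactly.

Treewidth 2.
One such decomposition:
Bags: B1 = {1, 3, 5}  B2 = {1, 3, 4}  B3 = {1, 2, 4}
Tree: B1–B2, B2–B3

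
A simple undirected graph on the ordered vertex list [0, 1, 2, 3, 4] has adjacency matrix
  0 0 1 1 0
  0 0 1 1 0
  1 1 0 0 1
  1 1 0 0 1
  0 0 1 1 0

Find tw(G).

2

A width-2 tree decomposition is:
Bags: B1 = {0, 2, 3}  B2 = {1, 2, 3}  B3 = {2, 3, 4}
Tree: B1–B2, B2–B3
The largest bag has 3 vertices, giving width 2; this decomposition certifies tw(G) ≤ 2. For the lower bound, G contains the cycle 0–3–1–2–0, so G is not a forest; only forests have treewidth ≤ 1, hence tw(G) ≥ 2. Hence tw(G) = 2 exactly.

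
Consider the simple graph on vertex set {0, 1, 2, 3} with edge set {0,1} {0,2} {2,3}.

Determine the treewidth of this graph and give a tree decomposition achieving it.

Each bag holds 2 vertices, so the decomposition has width 1, which upper-bounds the treewidth. Any graph with an edge has treewidth ≥ 1, and G has the edge 2–0. Combining the bounds, tw(G) = 1.

Treewidth 1.
One optimal decomposition is:
Bags: B1 = {0, 2}  B2 = {0, 1}  B3 = {2, 3}
Tree: B1–B2, B1–B3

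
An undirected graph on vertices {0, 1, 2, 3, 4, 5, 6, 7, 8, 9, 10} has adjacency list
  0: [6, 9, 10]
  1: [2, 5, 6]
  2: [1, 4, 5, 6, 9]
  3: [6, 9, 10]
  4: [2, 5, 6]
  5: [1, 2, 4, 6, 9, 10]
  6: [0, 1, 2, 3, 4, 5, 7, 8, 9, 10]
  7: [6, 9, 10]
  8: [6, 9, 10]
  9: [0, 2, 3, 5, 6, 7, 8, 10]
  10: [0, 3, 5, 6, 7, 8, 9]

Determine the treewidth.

A width-3 tree decomposition is:
Bags: B1 = {5, 6, 9, 10}  B2 = {2, 5, 6, 9}  B3 = {3, 6, 9, 10}  B4 = {6, 8, 9, 10}  B5 = {0, 6, 9, 10}  B6 = {6, 7, 9, 10}  B7 = {1, 2, 5, 6}  B8 = {2, 4, 5, 6}
Tree: B1–B2, B1–B3, B1–B4, B4–B5, B1–B6, B2–B7, B7–B8
Every bag has size at most 4, so the width is 4 − 1 = 3 and tw(G) ≤ 3. For the lower bound, the 4 vertices {1, 2, 5, 6} are pairwise adjacent, and any tree decomposition puts a clique entirely inside one bag — forcing width ≥ 3. Combining the bounds, tw(G) = 3.

3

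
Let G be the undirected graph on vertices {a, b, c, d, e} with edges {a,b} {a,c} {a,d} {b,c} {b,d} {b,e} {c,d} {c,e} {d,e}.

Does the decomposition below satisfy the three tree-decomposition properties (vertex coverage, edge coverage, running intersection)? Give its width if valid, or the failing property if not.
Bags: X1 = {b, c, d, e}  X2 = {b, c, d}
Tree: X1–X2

No — vertex a appears in no bag.

A tree decomposition must satisfy three properties: every vertex lies in some bag; for every edge, both endpoints lie together in some bag; and for every vertex, the bags containing it form a connected subtree. Here vertex a appears in no bag, so the decomposition is invalid.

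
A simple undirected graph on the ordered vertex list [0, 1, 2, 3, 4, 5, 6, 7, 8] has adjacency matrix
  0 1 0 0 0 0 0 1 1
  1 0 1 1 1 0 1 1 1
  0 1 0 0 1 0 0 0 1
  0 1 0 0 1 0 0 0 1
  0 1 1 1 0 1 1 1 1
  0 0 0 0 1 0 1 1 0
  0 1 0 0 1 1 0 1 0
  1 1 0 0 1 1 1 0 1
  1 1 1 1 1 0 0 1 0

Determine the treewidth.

A width-3 tree decomposition is:
Bags: B1 = {1, 4, 7, 8}  B2 = {1, 4, 6, 7}  B3 = {4, 5, 6, 7}  B4 = {1, 3, 4, 8}  B5 = {0, 1, 7, 8}  B6 = {1, 2, 4, 8}
Tree: B1–B2, B2–B3, B1–B4, B1–B5, B4–B6
The largest bag has 4 vertices, giving width 3; this decomposition certifies tw(G) ≤ 3. For the lower bound, the 4 vertices {0, 1, 7, 8} are pairwise adjacent, and any tree decomposition puts a clique entirely inside one bag — forcing width ≥ 3. Therefore the treewidth is 3.

3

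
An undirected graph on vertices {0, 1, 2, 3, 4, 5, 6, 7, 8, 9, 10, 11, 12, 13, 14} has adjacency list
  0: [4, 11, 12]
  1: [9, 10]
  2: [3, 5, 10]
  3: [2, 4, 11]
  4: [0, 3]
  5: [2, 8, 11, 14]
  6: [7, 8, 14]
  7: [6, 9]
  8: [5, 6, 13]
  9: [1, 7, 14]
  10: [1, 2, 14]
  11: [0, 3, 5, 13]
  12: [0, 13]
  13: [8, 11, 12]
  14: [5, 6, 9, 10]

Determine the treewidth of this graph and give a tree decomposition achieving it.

Each bag holds 4 vertices, so the decomposition has width 3, which upper-bounds the treewidth. For the lower bound: the 4 vertex sets {0,4,12}, {3}, {11}, {2,5,8,13} are disjoint, each induces a connected subgraph, and every pair is joined by at least one edge of G. Contracting each set to a single vertex therefore yields K_{4} as a minor, and since treewidth is minor-monotone, tw(G) ≥ tw(K_{4}) = 3. Combining the bounds, tw(G) = 3.

Treewidth 3.
One optimal decomposition is:
Bags: B1 = {0, 3, 4, 12}  B2 = {0, 3, 11, 12}  B3 = {3, 11, 12, 13}  B4 = {2, 3, 11, 13}  B5 = {2, 5, 11, 13}  B6 = {2, 5, 8, 13}  B7 = {2, 5, 8, 10}  B8 = {5, 8, 10, 14}  B9 = {6, 8, 10, 14}  B10 = {1, 6, 10, 14}  B11 = {1, 6, 9, 14}  B12 = {1, 6, 7, 9}
Tree: B1–B2, B2–B3, B3–B4, B4–B5, B5–B6, B6–B7, B7–B8, B8–B9, B9–B10, B10–B11, B11–B12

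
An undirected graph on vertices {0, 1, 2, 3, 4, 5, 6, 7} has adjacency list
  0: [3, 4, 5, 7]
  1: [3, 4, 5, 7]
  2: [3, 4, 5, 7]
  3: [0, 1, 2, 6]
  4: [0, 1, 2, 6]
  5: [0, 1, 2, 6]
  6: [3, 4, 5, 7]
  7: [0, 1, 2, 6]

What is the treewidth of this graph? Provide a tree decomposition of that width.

Treewidth 4.
One optimal decomposition is:
Bags: B1 = {0, 1, 2, 4, 6}  B2 = {0, 1, 2, 3, 6}  B3 = {0, 1, 2, 5, 6}  B4 = {0, 1, 2, 6, 7}
Tree: B1–B2, B2–B3, B3–B4

Every bag has size at most 5, so the width is 5 − 1 = 4 and tw(G) ≤ 4. For the lower bound: the 5 vertex sets {4,6}, {1,3}, {0,5}, {2}, {7} are disjoint, each induces a connected subgraph, and every pair is joined by at least one edge of G. Contracting each set to a single vertex therefore yields K_{5} as a minor, and since treewidth is minor-monotone, tw(G) ≥ tw(K_{5}) = 4. Hence tw(G) = 4 exactly.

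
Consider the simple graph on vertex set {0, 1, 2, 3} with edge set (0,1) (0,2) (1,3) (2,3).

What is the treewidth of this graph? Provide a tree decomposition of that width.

Treewidth 2.
Bags: B1 = {0, 1, 2}  B2 = {1, 2, 3}
Tree: B1–B2

Every bag has size at most 3, so the width is 3 − 1 = 2 and tw(G) ≤ 2. The edges 2–0–1–3–2 form a cycle, so G is not a tree and its treewidth is at least 2. Hence tw(G) = 2 exactly.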